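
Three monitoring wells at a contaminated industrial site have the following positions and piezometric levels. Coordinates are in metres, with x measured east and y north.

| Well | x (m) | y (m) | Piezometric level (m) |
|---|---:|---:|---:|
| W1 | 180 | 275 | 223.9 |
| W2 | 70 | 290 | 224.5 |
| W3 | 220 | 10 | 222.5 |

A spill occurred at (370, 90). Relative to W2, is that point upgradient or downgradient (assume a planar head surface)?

downgradient

Taking W1 as reference: W2−W1 = (-110, 15, +0.6); W3−W1 = (40, -265, -1.4).
Determinant of the coordinate differences = (-110)·(-265) − 40·15 = 28550.
∂h/∂x = [(+0.6)·(-265) − (-1.4)·15] / 28550 = -0.004834
∂h/∂y = [(-110)·(-1.4) − 40·(+0.6)] / 28550 = +0.004553
Head at (370, 90) = 223.9 + (-0.004834)·(190) + (+0.004553)·(-185) = 222.14 m.
That is lower than the 224.5 m at W2, so the point is downgradient.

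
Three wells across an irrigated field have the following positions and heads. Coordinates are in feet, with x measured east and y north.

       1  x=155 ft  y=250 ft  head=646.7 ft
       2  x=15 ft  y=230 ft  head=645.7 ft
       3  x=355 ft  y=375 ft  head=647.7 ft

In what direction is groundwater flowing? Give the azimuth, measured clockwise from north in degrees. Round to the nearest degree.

Taking 1 as reference: 2−1 = (-140, -20, -1.0); 3−1 = (200, 125, +1.0).
Determinant of the coordinate differences = (-140)·125 − 200·(-20) = -13500.
∂h/∂x = [(-1.0)·125 − (+1.0)·(-20)] / -13500 = +0.007778
∂h/∂y = [(-140)·(+1.0) − 200·(-1.0)] / -13500 = -0.004444
Flow direction (−∇h) has components (-0.007778 E, +0.004444 N).
Azimuth = atan2(E, N) = atan2(-0.007778, +0.004444) = 299.7° ≈ 300°.

300°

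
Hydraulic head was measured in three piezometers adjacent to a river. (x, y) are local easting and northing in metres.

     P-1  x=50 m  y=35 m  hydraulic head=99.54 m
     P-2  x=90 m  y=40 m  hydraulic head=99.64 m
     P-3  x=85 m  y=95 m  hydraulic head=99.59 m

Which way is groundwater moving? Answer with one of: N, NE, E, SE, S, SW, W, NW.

With h = a·x + b·y + c and P-1 as origin, the differences give:
  40·a + 5·b = +0.10
  35·a + 60·b = +0.05
Eliminate b (×60 and ×5, subtract): 2225·a = 5.750 → a = ∂h/∂x = +0.002584
Back-substitute: b = ∂h/∂y = -0.0006742.
Flow = −∇h = (-0.002584 east, +0.0006742 north), which points west.

W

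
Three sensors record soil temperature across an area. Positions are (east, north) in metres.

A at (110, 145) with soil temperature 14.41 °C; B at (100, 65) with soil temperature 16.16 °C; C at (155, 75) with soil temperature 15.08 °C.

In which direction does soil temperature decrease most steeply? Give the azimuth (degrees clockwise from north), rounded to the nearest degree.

Differences from A: to B (Δx, Δy, Δh) = (-10, -80, +1.75); to C = (45, -70, +0.67).
Solve a·Δx + b·Δy = ΔT: det = (-10)·(-70) − 45·(-80) = 4300.
∂T/∂x = [(+1.75)·(-70) − (+0.67)·(-80)] / 4300 = -0.01602
∂T/∂y = [(-10)·(+0.67) − 45·(+1.75)] / 4300 = -0.01987
Steepest decrease is along −∇f: components (+0.01602 E, +0.01987 N).
Azimuth = atan2(+0.01602, +0.01987) = 38.9° ≈ 039°.

039°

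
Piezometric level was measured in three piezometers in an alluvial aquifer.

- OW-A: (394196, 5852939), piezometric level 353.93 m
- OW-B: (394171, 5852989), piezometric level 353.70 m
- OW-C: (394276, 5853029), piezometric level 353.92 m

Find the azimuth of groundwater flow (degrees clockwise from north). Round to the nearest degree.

With h = a·x + b·y + c and OW-A as origin, the differences give:
  (-25)·a + 50·b = -0.23
  80·a + 90·b = -0.01
Eliminate b (×90 and ×50, subtract): -6250·a = -20.200 → a = ∂h/∂x = +0.003232
Back-substitute: b = ∂h/∂y = -0.002984.
Flow direction (−∇h) has components (-0.003232 E, +0.002984 N).
Azimuth = atan2(E, N) = atan2(-0.003232, +0.002984) = 312.7° ≈ 313°.

313°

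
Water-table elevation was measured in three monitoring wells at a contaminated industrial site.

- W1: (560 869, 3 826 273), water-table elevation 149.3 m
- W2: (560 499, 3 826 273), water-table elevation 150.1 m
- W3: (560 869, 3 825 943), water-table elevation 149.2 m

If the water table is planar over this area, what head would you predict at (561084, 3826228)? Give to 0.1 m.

148.8 m

∂h/∂x = (150.1 − 149.3) / (560499 − 560869) = -0.002162
∂h/∂y = (149.2 − 149.3) / (3825943 − 3826273) = +0.0003030
h(561084, 3826228) = 149.3 + (-0.002162)·(215) + (+0.0003030)·(-45) = 149.3 -0.465 -0.014 = 148.821 m.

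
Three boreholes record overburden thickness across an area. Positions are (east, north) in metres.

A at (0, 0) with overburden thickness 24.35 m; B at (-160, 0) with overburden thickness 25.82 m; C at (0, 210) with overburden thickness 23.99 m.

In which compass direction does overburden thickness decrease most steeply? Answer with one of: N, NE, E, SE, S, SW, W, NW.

∂d/∂x = (25.82 − 24.35) / (-160 − 0) = -0.009187
∂d/∂y = (23.99 − 24.35) / (210 − 0) = -0.001714
Steepest decrease is along −∇f = (+0.009187 E, +0.001714 N) → east.

E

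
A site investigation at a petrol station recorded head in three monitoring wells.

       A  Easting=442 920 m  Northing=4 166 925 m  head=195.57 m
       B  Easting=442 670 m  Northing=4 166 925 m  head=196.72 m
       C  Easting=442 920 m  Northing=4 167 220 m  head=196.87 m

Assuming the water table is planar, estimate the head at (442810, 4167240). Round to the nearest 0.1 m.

∂h/∂x = (196.72 − 195.57) / (442670 − 442920) = -0.004600
∂h/∂y = (196.87 − 195.57) / (4167220 − 4166925) = +0.004407
h(442810, 4167240) = 195.57 + (-0.004600)·(-110) + (+0.004407)·(315) = 195.57 +0.506 +1.388 = 197.464 m.

197.5 m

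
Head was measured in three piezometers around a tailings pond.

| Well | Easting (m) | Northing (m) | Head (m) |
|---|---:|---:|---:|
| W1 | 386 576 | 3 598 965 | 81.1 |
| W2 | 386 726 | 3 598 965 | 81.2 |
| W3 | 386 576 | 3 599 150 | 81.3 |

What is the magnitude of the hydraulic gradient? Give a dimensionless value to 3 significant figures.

0.00127

∂h/∂x = (81.2 − 81.1) / (386726 − 386576) = +0.0006667
∂h/∂y = (81.3 − 81.1) / (3599150 − 3598965) = +0.001081
|∇h| = √(0.0006667² + 0.001081²) = 0.00127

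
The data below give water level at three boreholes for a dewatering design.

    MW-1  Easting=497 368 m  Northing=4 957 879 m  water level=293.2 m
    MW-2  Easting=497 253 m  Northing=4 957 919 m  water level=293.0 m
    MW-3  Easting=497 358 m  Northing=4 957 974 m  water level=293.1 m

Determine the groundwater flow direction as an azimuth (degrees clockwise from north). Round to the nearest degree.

With h = a·x + b·y + c and MW-1 as origin, the differences give:
  (-115)·a + 40·b = -0.2
  (-10)·a + 95·b = -0.1
Eliminate b (×95 and ×40, subtract): -10525·a = -15.00 → a = ∂h/∂x = +0.001425
Back-substitute: b = ∂h/∂y = -0.0009026.
Flow direction (−∇h) has components (-0.001425 E, +0.0009026 N).
Azimuth = atan2(E, N) = atan2(-0.001425, +0.0009026) = 302.3° ≈ 302°.

302°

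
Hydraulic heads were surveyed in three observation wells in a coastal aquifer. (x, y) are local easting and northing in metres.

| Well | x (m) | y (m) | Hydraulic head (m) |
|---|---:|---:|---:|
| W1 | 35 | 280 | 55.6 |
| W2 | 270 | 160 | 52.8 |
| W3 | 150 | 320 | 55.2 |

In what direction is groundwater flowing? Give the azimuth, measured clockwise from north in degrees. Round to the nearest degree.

Differences from W1: to W2 (Δx, Δy, Δh) = (235, -120, -2.8); to W3 = (115, 40, -0.4).
Solve a·Δx + b·Δy = Δh: det = 235·40 − 115·(-120) = 23200.
∂h/∂x = [(-2.8)·40 − (-0.4)·(-120)] / 23200 = -0.006897
∂h/∂y = [235·(-0.4) − 115·(-2.8)] / 23200 = +0.009828
Flow direction (−∇h) has components (+0.006897 E, -0.009828 N).
Azimuth = atan2(E, N) = atan2(+0.006897, -0.009828) = 144.9° ≈ 145°.

145°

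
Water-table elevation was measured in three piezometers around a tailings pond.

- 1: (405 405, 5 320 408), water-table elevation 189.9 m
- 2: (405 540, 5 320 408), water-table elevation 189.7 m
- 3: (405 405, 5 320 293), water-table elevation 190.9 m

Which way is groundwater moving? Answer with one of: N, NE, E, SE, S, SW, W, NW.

∂h/∂x = (189.7 − 189.9) / (405540 − 405405) = -0.001481
∂h/∂y = (190.9 − 189.9) / (5320293 − 5320408) = -0.008696
Flow = −∇h = (+0.001481 east, +0.008696 north), which points north.

N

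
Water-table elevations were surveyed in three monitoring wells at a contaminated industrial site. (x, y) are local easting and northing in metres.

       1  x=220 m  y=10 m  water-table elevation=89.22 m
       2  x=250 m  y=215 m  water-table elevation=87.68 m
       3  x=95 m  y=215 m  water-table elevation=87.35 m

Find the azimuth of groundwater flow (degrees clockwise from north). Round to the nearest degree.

345°

Differences from 1: to 2 (Δx, Δy, Δh) = (30, 205, -1.54); to 3 = (-125, 205, -1.87).
Determinant of the coordinate differences = 30·205 − (-125)·205 = 31775.
∂h/∂x = [(-1.54)·205 − (-1.87)·205] / 31775 = +0.002129
∂h/∂y = [30·(-1.87) − (-125)·(-1.54)] / 31775 = -0.007824
Flow direction (−∇h) has components (-0.002129 E, +0.007824 N).
Azimuth = atan2(E, N) = atan2(-0.002129, +0.007824) = 344.8° ≈ 345°.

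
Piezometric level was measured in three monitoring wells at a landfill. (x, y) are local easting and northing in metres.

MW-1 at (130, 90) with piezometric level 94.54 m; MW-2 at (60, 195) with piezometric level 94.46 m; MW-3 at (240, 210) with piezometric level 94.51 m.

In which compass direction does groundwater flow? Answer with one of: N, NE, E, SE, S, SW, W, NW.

NW

Differences from MW-1: to MW-2 (Δx, Δy, Δh) = (-70, 105, -0.08); to MW-3 = (110, 120, -0.03).
Solve a·Δx + b·Δy = Δh: det = (-70)·120 − 110·105 = -19950.
∂h/∂x = [(-0.08)·120 − (-0.03)·105] / -19950 = +0.0003233
∂h/∂y = [(-70)·(-0.03) − 110·(-0.08)] / -19950 = -0.0005464
Flow = −∇h = (-0.0003233 east, +0.0005464 north), which points northwest.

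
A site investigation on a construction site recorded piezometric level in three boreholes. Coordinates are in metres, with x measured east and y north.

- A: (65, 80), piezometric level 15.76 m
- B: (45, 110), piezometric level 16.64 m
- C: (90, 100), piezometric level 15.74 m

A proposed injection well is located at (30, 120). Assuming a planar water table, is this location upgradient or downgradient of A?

Differences from A: to B (Δx, Δy, Δh) = (-20, 30, +0.88); to C = (25, 20, -0.02).
Determinant of the coordinate differences = (-20)·20 − 25·30 = -1150.
∂h/∂x = [(+0.88)·20 − (-0.02)·30] / -1150 = -0.01583
∂h/∂y = [(-20)·(-0.02) − 25·(+0.88)] / -1150 = +0.01878
Head at (30, 120) = 15.76 + (-0.01583)·(-35) + (+0.01878)·(40) = 17.07 m.
That is higher than the 15.76 m at A, so the point is upgradient.

upgradient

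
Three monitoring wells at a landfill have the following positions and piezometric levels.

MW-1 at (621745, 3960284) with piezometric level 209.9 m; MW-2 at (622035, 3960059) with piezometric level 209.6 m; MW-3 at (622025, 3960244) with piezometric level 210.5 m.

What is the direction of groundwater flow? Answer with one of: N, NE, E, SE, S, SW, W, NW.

SW

With h = a·x + b·y + c and MW-1 as origin, the differences give:
  290·a + (-225)·b = -0.3
  280·a + (-40)·b = +0.6
Eliminate b (×(-40) and ×(-225), subtract): 51400·a = 147.00 → a = ∂h/∂x = +0.002860
Back-substitute: b = ∂h/∂y = +0.005019.
Flow = −∇h = (-0.002860 east, -0.005019 north), which points southwest.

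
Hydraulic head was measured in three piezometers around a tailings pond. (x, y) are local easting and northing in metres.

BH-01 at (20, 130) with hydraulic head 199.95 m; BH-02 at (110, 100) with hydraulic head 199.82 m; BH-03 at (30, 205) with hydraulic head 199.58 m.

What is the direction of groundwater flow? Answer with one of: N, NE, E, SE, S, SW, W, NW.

Differences from BH-01: to BH-02 (Δx, Δy, Δh) = (90, -30, -0.13); to BH-03 = (10, 75, -0.37).
Determinant of the coordinate differences = 90·75 − 10·(-30) = 7050.
∂h/∂x = [(-0.13)·75 − (-0.37)·(-30)] / 7050 = -0.002957
∂h/∂y = [90·(-0.37) − 10·(-0.13)] / 7050 = -0.004539
Flow = −∇h = (+0.002957 east, +0.004539 north), which points northeast.

NE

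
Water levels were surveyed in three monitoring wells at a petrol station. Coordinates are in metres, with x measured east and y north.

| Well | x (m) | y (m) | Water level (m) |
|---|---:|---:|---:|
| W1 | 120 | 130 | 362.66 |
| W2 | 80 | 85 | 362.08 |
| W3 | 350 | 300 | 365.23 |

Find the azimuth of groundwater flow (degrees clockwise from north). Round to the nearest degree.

209°

Taking W1 as reference: W2−W1 = (-40, -45, -0.58); W3−W1 = (230, 170, +2.57).
Determinant of the coordinate differences = (-40)·170 − 230·(-45) = 3550.
∂h/∂x = [(-0.58)·170 − (+2.57)·(-45)] / 3550 = +0.004803
∂h/∂y = [(-40)·(+2.57) − 230·(-0.58)] / 3550 = +0.008620
Flow direction (−∇h) has components (-0.004803 E, -0.008620 N).
Azimuth = atan2(E, N) = atan2(-0.004803, -0.008620) = 209.1° ≈ 209°.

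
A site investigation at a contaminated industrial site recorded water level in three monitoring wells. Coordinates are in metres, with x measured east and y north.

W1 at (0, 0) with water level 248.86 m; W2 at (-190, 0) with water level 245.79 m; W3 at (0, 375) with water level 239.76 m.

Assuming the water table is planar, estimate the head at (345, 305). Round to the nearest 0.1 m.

247.0 m

∂h/∂x = (245.79 − 248.86) / (-190 − 0) = +0.01616
∂h/∂y = (239.76 − 248.86) / (375 − 0) = -0.02427
h(345, 305) = 248.86 + (+0.01616)·(345) + (-0.02427)·(305) = 248.86 +5.574 -7.401 = 247.033 m.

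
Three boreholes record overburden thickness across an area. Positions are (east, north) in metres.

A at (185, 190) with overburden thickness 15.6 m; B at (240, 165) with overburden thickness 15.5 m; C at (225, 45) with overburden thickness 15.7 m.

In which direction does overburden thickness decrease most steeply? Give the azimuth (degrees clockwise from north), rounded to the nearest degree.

Three-point gradient (reference A): Δ to B = (55, -25, -0.1), Δ to C = (40, -145, +0.1).
∂d/∂x = -0.002437, ∂d/∂y = -0.001362 (det = -6975).
Steepest decrease is along −∇f: components (+0.002437 E, +0.001362 N).
Azimuth = atan2(+0.002437, +0.001362) = 60.8° ≈ 061°.

061°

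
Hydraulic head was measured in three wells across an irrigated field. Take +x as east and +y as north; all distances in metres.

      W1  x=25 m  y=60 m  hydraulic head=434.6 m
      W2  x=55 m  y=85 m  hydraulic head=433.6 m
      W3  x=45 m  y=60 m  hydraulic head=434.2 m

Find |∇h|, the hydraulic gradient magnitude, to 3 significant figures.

Differences from W1: to W2 (Δx, Δy, Δh) = (30, 25, -1.0); to W3 = (20, 0, -0.4).
Determinant of the coordinate differences = 30·0 − 20·25 = -500.
∂h/∂x = [(-1.0)·0 − (-0.4)·25] / -500 = -0.02000
∂h/∂y = [30·(-0.4) − 20·(-1.0)] / -500 = -0.01600
|∇h| = √(-0.02000² + -0.01600²) = 0.02561

0.0256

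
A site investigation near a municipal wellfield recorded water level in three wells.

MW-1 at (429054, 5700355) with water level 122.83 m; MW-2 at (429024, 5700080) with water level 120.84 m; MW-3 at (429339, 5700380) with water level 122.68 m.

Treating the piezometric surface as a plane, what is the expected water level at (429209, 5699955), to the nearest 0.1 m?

119.7 m

Three-point gradient (reference MW-1): Δ to MW-2 = (-30, -275, -1.99), Δ to MW-3 = (285, 25, -0.15).
∂h/∂x = -0.001172, ∂h/∂y = +0.007364 (det = 77625).
h(429209, 5699955) = 122.83 + (-0.001172)·(155) + (+0.007364)·(-400) = 122.83 -0.182 -2.946 = 119.703 m.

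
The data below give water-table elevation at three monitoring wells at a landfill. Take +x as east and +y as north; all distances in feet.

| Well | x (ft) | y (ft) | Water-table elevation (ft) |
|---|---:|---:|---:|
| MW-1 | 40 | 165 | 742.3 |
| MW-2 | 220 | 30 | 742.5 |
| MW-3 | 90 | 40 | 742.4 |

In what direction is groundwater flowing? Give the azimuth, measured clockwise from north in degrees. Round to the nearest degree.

Differences from MW-1: to MW-2 (Δx, Δy, Δh) = (180, -135, +0.2); to MW-3 = (50, -125, +0.1).
Solve a·Δx + b·Δy = Δh: det = 180·(-125) − 50·(-135) = -15750.
∂h/∂x = [(+0.2)·(-125) − (+0.1)·(-135)] / -15750 = +0.0007302
∂h/∂y = [180·(+0.1) − 50·(+0.2)] / -15750 = -0.0005079
Flow direction (−∇h) has components (-0.0007302 E, +0.0005079 N).
Azimuth = atan2(E, N) = atan2(-0.0007302, +0.0005079) = 304.8° ≈ 305°.

305°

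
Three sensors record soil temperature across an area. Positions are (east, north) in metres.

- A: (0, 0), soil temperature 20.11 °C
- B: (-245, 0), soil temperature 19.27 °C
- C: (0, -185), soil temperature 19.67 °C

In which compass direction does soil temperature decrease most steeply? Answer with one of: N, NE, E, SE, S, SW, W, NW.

SW

∂T/∂x = (19.27 − 20.11) / (-245 − 0) = +0.003429
∂T/∂y = (19.67 − 20.11) / (-185 − 0) = +0.002378
Steepest decrease is along −∇f = (-0.003429 E, -0.002378 N) → southwest.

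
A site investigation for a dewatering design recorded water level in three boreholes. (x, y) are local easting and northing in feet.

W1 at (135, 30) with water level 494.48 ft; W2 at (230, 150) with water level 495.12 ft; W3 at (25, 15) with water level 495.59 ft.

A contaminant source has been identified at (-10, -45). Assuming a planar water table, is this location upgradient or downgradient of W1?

upgradient

With h = a·x + b·y + c and W1 as origin, the differences give:
  95·a + 120·b = +0.64
  (-110)·a + (-15)·b = +1.11
Eliminate b (×(-15) and ×120, subtract): 11775·a = -142.800 → a = ∂h/∂x = -0.01213
Back-substitute: b = ∂h/∂y = +0.01493.
Head at (-10, -45) = 494.48 + (-0.01213)·(-145) + (+0.01493)·(-75) = 495.12 ft.
That is higher than the 494.48 ft at W1, so the point is upgradient.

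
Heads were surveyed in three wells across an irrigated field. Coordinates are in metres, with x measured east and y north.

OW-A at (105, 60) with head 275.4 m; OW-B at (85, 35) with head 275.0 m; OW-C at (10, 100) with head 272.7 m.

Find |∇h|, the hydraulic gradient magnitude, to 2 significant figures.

0.027

Differences from OW-A: to OW-B (Δx, Δy, Δh) = (-20, -25, -0.4); to OW-C = (-95, 40, -2.7).
Determinant of the coordinate differences = (-20)·40 − (-95)·(-25) = -3175.
∂h/∂x = [(-0.4)·40 − (-2.7)·(-25)] / -3175 = +0.02630
∂h/∂y = [(-20)·(-2.7) − (-95)·(-0.4)] / -3175 = -0.005039
|∇h| = √(0.02630² + -0.005039²) = 0.02678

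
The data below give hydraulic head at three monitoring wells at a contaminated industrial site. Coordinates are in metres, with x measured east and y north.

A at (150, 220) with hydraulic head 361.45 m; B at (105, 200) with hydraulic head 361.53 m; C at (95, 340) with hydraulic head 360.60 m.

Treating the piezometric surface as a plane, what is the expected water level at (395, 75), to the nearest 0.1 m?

362.7 m

With h = a·x + b·y + c and A as origin, the differences give:
  (-45)·a + (-20)·b = +0.08
  (-55)·a + 120·b = -0.85
Eliminate b (×120 and ×(-20), subtract): -6500·a = -7.400 → a = ∂h/∂x = +0.001138
Back-substitute: b = ∂h/∂y = -0.006562.
h(395, 75) = 361.45 + (+0.001138)·(245) + (-0.006562)·(-145) = 361.45 +0.279 +0.951 = 362.680 m.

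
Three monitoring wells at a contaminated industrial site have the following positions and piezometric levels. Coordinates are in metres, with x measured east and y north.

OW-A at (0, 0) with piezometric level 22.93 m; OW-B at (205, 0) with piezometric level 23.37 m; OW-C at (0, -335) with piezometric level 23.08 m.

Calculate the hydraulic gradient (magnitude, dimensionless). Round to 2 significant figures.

0.0022

∂h/∂x = (23.37 − 22.93) / (205 − 0) = +0.002146
∂h/∂y = (23.08 − 22.93) / (-335 − 0) = -0.0004478
|∇h| = √(0.002146² + -0.0004478²) = 0.002192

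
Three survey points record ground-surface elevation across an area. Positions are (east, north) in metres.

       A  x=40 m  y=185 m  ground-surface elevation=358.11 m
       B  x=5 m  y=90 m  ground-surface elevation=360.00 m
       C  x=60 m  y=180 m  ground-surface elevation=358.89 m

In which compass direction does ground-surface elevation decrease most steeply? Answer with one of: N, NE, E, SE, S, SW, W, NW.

With z = a·x + b·y + c and A as origin, the differences give:
  (-35)·a + (-95)·b = +1.89
  20·a + (-5)·b = +0.78
Eliminate b (×(-5) and ×(-95), subtract): 2075·a = 64.650 → a = ∂z/∂x = +0.03116
Back-substitute: b = ∂z/∂y = -0.03137.
Steepest decrease is along −∇f = (-0.03116 E, +0.03137 N) → northwest.

NW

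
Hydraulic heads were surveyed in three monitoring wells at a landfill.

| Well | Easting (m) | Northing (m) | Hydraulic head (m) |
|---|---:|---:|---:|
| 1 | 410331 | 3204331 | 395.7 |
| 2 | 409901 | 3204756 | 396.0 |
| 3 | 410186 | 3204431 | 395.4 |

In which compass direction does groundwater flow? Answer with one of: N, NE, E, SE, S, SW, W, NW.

With h = a·x + b·y + c and 1 as origin, the differences give:
  (-430)·a + 425·b = +0.3
  (-145)·a + 100·b = -0.3
Eliminate b (×100 and ×425, subtract): 18625·a = 157.50 → a = ∂h/∂x = +0.008456
Back-substitute: b = ∂h/∂y = +0.009262.
Flow = −∇h = (-0.008456 east, -0.009262 north), which points southwest.

SW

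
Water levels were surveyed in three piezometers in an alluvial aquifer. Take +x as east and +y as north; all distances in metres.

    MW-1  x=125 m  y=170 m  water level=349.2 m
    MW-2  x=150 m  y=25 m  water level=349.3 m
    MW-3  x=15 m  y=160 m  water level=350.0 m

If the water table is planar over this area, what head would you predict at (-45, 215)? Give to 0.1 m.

Taking MW-1 as reference: MW-2−MW-1 = (25, -145, +0.1); MW-3−MW-1 = (-110, -10, +0.8).
Determinant of the coordinate differences = 25·(-10) − (-110)·(-145) = -16200.
∂h/∂x = [(+0.1)·(-10) − (+0.8)·(-145)] / -16200 = -0.007099
∂h/∂y = [25·(+0.8) − (-110)·(+0.1)] / -16200 = -0.001914
h(-45, 215) = 349.2 + (-0.007099)·(-170) + (-0.001914)·(45) = 349.2 +1.207 -0.086 = 350.321 m.

350.3 m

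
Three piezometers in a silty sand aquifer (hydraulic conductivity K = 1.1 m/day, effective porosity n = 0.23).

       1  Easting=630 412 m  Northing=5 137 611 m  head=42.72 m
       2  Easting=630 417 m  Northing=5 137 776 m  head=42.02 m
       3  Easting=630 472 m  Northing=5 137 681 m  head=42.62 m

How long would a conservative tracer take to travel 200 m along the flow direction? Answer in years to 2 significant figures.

Taking 1 as reference: 2−1 = (5, 165, -0.70); 3−1 = (60, 70, -0.10).
Determinant of the coordinate differences = 5·70 − 60·165 = -9550.
∂h/∂x = [(-0.70)·70 − (-0.10)·165] / -9550 = +0.003403
∂h/∂y = [5·(-0.10) − 60·(-0.70)] / -9550 = -0.004346
|∇h| = √(0.003403² + -0.004346²) = 0.00552
Seepage velocity v = K·i/n = 1.1 × 0.00552 / 0.23 = 0.0264 m/day.
t = 200 / 0.0264 = 7576 days = 20.7 years.

21 years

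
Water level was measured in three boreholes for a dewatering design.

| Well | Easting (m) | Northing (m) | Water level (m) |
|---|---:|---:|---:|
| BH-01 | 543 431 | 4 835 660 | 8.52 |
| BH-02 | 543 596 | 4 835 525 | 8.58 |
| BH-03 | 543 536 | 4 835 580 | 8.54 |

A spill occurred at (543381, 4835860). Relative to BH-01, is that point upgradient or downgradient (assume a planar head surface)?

With h = a·x + b·y + c and BH-01 as origin, the differences give:
  165·a + (-135)·b = +0.06
  105·a + (-80)·b = +0.02
Eliminate b (×(-80) and ×(-135), subtract): 975·a = -2.100 → a = ∂h/∂x = -0.002154
Back-substitute: b = ∂h/∂y = -0.003077.
Head at (543381, 4835860) = 8.52 + (-0.002154)·(-50) + (-0.003077)·(200) = 8.01 m.
That is lower than the 8.52 m at BH-01, so the point is downgradient.

downgradient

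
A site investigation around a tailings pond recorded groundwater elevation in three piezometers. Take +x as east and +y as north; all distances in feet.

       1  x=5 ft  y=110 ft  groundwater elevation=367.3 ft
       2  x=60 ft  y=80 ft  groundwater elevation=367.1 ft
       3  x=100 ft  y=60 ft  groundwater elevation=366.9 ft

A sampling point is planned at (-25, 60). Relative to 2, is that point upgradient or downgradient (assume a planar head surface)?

Taking 1 as reference: 2−1 = (55, -30, -0.2); 3−1 = (95, -50, -0.4).
Determinant of the coordinate differences = 55·(-50) − 95·(-30) = 100.
∂h/∂x = [(-0.2)·(-50) − (-0.4)·(-30)] / 100 = -0.02000
∂h/∂y = [55·(-0.4) − 95·(-0.2)] / 100 = -0.03000
Head at (-25, 60) = 367.3 + (-0.02000)·(-30) + (-0.03000)·(-50) = 369.40 ft.
That is higher than the 367.1 ft at 2, so the point is upgradient.

upgradient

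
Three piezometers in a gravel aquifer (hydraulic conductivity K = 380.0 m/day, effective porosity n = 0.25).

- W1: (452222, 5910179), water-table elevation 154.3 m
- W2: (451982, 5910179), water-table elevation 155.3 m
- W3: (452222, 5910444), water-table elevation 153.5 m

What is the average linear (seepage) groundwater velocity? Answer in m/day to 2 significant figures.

∂h/∂x = (155.3 − 154.3) / (451982 − 452222) = -0.004167
∂h/∂y = (153.5 − 154.3) / (5910444 − 5910179) = -0.003019
|∇h| = √(-0.004167² + -0.003019²) = 0.005146
Seepage velocity v = K·i/n = 380.0 × 0.005146 / 0.25 = 7.822 m/day.

7.8 m/day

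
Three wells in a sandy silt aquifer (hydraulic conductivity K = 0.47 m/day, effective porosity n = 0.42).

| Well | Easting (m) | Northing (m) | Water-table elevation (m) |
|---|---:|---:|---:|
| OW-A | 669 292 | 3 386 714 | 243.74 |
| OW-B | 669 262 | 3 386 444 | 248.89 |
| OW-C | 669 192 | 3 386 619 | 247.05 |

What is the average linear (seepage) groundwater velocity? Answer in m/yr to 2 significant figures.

9.8 m/yr

Differences from OW-A: to OW-B (Δx, Δy, Δh) = (-30, -270, +5.15); to OW-C = (-100, -95, +3.31).
Solve a·Δx + b·Δy = Δh: det = (-30)·(-95) − (-100)·(-270) = -24150.
∂h/∂x = [(+5.15)·(-95) − (+3.31)·(-270)] / -24150 = -0.01675
∂h/∂y = [(-30)·(+3.31) − (-100)·(+5.15)] / -24150 = -0.01721
|∇h| = √(-0.01675² + -0.01721²) = 0.02402
Seepage velocity v = K·i/n = 0.47 × 0.02402 / 0.42 = 0.02688 m/day = 9.818 m/yr.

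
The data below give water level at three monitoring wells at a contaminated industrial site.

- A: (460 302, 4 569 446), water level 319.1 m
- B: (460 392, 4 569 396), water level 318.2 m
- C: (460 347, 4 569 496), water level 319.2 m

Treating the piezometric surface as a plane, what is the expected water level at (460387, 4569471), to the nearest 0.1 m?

With h = a·x + b·y + c and A as origin, the differences give:
  90·a + (-50)·b = -0.9
  45·a + 50·b = +0.1
Eliminate b (×50 and ×(-50), subtract): 6750·a = -40.00 → a = ∂h/∂x = -0.005926
Back-substitute: b = ∂h/∂y = +0.007333.
h(460387, 4569471) = 319.1 + (-0.005926)·(85) + (+0.007333)·(25) = 319.1 -0.504 +0.183 = 318.780 m.

318.8 m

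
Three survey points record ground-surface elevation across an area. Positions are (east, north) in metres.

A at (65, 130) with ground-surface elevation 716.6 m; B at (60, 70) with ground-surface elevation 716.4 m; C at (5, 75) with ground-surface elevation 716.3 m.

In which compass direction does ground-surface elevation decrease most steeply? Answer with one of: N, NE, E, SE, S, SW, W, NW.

SW

Differences from A: to B (Δx, Δy, Δh) = (-5, -60, -0.2); to C = (-60, -55, -0.3).
Determinant of the coordinate differences = (-5)·(-55) − (-60)·(-60) = -3325.
∂z/∂x = [(-0.2)·(-55) − (-0.3)·(-60)] / -3325 = +0.002105
∂z/∂y = [(-5)·(-0.3) − (-60)·(-0.2)] / -3325 = +0.003158
Steepest decrease is along −∇f = (-0.002105 E, -0.003158 N) → southwest.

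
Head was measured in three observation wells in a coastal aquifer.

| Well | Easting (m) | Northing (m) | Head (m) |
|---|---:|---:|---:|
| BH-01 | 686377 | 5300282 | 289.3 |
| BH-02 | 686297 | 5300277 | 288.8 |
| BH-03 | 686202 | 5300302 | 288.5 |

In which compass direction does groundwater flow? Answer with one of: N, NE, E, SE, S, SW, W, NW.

SW

Three-point gradient (reference BH-01): Δ to BH-02 = (-80, -5, -0.5), Δ to BH-03 = (-175, 20, -0.8).
∂h/∂x = +0.005657, ∂h/∂y = +0.009495 (det = -2475).
Flow = −∇h = (-0.005657 east, -0.009495 north), which points southwest.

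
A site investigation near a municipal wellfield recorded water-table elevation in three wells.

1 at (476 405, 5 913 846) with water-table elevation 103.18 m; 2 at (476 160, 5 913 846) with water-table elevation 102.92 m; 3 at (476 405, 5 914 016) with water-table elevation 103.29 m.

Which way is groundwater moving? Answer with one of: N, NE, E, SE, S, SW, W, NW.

SW

∂h/∂x = (102.92 − 103.18) / (476160 − 476405) = +0.001061
∂h/∂y = (103.29 − 103.18) / (5914016 − 5913846) = +0.0006471
Flow = −∇h = (-0.001061 east, -0.0006471 north), which points southwest.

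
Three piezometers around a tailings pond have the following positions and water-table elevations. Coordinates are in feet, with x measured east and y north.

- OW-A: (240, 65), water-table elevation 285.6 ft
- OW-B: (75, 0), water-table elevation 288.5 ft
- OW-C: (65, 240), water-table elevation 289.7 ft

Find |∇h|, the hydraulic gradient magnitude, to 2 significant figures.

Three-point gradient (reference OW-A): Δ to OW-B = (-165, -65, +2.9), Δ to OW-C = (-175, 175, +4.1).
∂h/∂x = -0.01923, ∂h/∂y = +0.004199 (det = -40250).
|∇h| = √(-0.01923² + 0.004199²) = 0.01968

0.020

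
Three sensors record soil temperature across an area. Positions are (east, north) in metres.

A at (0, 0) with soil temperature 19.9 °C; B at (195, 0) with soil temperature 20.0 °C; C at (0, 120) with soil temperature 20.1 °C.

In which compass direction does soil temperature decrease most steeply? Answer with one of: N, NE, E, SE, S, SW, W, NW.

∂T/∂x = (20.0 − 19.9) / (195 − 0) = +0.0005128
∂T/∂y = (20.1 − 19.9) / (120 − 0) = +0.001667
Steepest decrease is along −∇f = (-0.0005128 E, -0.001667 N) → south.

S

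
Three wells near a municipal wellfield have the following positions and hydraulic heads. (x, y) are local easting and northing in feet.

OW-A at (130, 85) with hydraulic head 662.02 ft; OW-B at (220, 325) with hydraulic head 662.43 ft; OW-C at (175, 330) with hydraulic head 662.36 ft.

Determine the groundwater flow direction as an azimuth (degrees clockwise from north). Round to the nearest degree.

Taking OW-A as reference: OW-B−OW-A = (90, 240, +0.41); OW-C−OW-A = (45, 245, +0.34).
Solve a·Δx + b·Δy = Δh: det = 90·245 − 45·240 = 11250.
∂h/∂x = [(+0.41)·245 − (+0.34)·240] / 11250 = +0.001676
∂h/∂y = [90·(+0.34) − 45·(+0.41)] / 11250 = +0.001080
Flow direction (−∇h) has components (-0.001676 E, -0.001080 N).
Azimuth = atan2(E, N) = atan2(-0.001676, -0.001080) = 237.2° ≈ 237°.

237°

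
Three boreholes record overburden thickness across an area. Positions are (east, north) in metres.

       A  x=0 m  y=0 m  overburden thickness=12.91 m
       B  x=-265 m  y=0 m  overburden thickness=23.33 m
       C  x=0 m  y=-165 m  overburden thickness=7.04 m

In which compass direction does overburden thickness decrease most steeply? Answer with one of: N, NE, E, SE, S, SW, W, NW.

SE

∂d/∂x = (23.33 − 12.91) / (-265 − 0) = -0.03932
∂d/∂y = (7.04 − 12.91) / (-165 − 0) = +0.03558
Steepest decrease is along −∇f = (+0.03932 E, -0.03558 N) → southeast.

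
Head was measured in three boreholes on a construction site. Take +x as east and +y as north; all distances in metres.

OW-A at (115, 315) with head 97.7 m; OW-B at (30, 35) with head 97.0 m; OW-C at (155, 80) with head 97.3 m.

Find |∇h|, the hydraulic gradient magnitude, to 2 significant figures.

0.0026

With h = a·x + b·y + c and OW-A as origin, the differences give:
  (-85)·a + (-280)·b = -0.7
  40·a + (-235)·b = -0.4
Eliminate b (×(-235) and ×(-280), subtract): 31175·a = 52.50 → a = ∂h/∂x = +0.001684
Back-substitute: b = ∂h/∂y = +0.001989.
|∇h| = √(0.001684² + 0.001989²) = 0.002606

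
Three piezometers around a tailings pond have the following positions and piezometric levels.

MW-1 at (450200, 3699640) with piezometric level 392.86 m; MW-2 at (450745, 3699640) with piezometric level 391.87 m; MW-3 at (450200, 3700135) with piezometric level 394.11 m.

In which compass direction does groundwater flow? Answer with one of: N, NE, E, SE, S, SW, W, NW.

∂h/∂x = (391.87 − 392.86) / (450745 − 450200) = -0.001817
∂h/∂y = (394.11 − 392.86) / (3700135 − 3699640) = +0.002525
Flow = −∇h = (+0.001817 east, -0.002525 north), which points southeast.

SE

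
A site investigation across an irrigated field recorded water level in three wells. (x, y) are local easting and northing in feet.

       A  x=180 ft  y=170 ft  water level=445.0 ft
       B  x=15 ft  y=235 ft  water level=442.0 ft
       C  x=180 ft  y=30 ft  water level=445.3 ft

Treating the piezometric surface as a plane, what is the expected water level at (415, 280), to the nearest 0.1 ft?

448.8 ft

Differences from A: to B (Δx, Δy, Δh) = (-165, 65, -3.0); to C = (0, -140, +0.3).
Solve a·Δx + b·Δy = Δh: det = (-165)·(-140) − 0·65 = 23100.
∂h/∂x = [(-3.0)·(-140) − (+0.3)·65] / 23100 = +0.01734
∂h/∂y = [(-165)·(+0.3) − 0·(-3.0)] / 23100 = -0.002143
h(415, 280) = 445.0 + (+0.01734)·(235) + (-0.002143)·(110) = 445.0 +4.074 -0.236 = 448.839 ft.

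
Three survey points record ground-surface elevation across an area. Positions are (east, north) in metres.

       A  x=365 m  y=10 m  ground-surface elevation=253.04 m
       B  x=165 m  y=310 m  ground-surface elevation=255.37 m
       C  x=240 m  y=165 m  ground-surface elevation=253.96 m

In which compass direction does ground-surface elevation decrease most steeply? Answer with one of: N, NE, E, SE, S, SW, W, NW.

With z = a·x + b·y + c and A as origin, the differences give:
  (-200)·a + 300·b = +2.33
  (-125)·a + 155·b = +0.92
Eliminate b (×155 and ×300, subtract): 6500·a = 85.150 → a = ∂z/∂x = +0.01310
Back-substitute: b = ∂z/∂y = +0.01650.
Steepest decrease is along −∇f = (-0.01310 E, -0.01650 N) → southwest.

SW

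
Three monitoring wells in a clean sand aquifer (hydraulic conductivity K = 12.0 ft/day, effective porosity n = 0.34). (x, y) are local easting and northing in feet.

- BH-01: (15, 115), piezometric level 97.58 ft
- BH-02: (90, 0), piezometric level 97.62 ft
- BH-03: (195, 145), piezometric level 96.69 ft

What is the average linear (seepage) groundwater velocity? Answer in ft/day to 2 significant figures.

Taking BH-01 as reference: BH-02−BH-01 = (75, -115, +0.04); BH-03−BH-01 = (180, 30, -0.89).
Solve a·Δx + b·Δy = Δh: det = 75·30 − 180·(-115) = 22950.
∂h/∂x = [(+0.04)·30 − (-0.89)·(-115)] / 22950 = -0.004407
∂h/∂y = [75·(-0.89) − 180·(+0.04)] / 22950 = -0.003222
|∇h| = √(-0.004407² + -0.003222²) = 0.005459
Seepage velocity v = K·i/n = 12.0 × 0.005459 / 0.34 = 0.1927 ft/day.

0.19 ft/day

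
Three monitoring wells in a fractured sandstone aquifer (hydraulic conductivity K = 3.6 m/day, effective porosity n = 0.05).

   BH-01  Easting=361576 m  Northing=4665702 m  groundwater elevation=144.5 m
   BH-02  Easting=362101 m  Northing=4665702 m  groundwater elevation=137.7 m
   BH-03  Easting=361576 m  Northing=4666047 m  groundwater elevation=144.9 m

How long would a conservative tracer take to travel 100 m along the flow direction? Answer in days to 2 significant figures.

110 days

∂h/∂x = (137.7 − 144.5) / (362101 − 361576) = -0.01295
∂h/∂y = (144.9 − 144.5) / (4666047 − 4665702) = +0.001159
|∇h| = √(-0.01295² + 0.001159²) = 0.013
Seepage velocity v = K·i/n = 3.6 × 0.013 / 0.05 = 0.936 m/day.
t = 100 / 0.936 = 106.8 days.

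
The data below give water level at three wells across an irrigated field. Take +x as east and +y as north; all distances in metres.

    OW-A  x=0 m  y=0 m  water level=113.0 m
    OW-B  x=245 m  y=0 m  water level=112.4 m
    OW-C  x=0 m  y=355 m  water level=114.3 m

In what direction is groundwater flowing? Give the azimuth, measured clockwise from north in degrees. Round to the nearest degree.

146°

∂h/∂x = (112.4 − 113.0) / (245 − 0) = -0.002449
∂h/∂y = (114.3 − 113.0) / (355 − 0) = +0.003662
Flow direction (−∇h) has components (+0.002449 E, -0.003662 N).
Azimuth = atan2(E, N) = atan2(+0.002449, -0.003662) = 146.2° ≈ 146°.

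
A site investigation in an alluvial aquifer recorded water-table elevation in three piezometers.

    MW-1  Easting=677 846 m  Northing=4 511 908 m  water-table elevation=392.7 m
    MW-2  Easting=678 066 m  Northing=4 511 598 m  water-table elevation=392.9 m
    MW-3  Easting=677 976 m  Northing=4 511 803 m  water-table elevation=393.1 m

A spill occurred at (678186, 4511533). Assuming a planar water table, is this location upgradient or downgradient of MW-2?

Differences from MW-1: to MW-2 (Δx, Δy, Δh) = (220, -310, +0.2); to MW-3 = (130, -105, +0.4).
Solve a·Δx + b·Δy = Δh: det = 220·(-105) − 130·(-310) = 17200.
∂h/∂x = [(+0.2)·(-105) − (+0.4)·(-310)] / 17200 = +0.005988
∂h/∂y = [220·(+0.4) − 130·(+0.2)] / 17200 = +0.003605
Head at (678186, 4511533) = 392.7 + (+0.005988)·(340) + (+0.003605)·(-375) = 393.38 m.
That is higher than the 392.9 m at MW-2, so the point is upgradient.

upgradient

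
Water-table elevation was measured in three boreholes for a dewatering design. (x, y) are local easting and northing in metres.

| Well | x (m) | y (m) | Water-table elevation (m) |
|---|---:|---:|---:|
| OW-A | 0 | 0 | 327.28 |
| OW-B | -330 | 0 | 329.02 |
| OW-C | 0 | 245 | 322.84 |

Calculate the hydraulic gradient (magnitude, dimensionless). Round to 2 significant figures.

0.019

∂h/∂x = (329.02 − 327.28) / (-330 − 0) = -0.005273
∂h/∂y = (322.84 − 327.28) / (245 − 0) = -0.01812
|∇h| = √(-0.005273² + -0.01812²) = 0.01887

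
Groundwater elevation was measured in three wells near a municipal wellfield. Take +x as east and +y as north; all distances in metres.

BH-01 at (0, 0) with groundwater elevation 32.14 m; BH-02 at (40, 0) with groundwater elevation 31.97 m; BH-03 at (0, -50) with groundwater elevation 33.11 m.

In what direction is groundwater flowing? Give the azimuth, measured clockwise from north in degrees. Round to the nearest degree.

012°

∂h/∂x = (31.97 − 32.14) / (40 − 0) = -0.004250
∂h/∂y = (33.11 − 32.14) / (-50 − 0) = -0.01940
Flow direction (−∇h) has components (+0.004250 E, +0.01940 N).
Azimuth = atan2(E, N) = atan2(+0.004250, +0.01940) = 12.4° ≈ 012°.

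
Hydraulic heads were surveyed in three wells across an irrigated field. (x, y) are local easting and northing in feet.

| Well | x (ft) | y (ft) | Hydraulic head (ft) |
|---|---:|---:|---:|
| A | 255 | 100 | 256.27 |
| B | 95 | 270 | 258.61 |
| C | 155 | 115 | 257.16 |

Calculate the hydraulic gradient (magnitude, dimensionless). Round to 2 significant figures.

Three-point gradient (reference A): Δ to B = (-160, 170, +2.34), Δ to C = (-100, 15, +0.89).
∂h/∂x = -0.007959, ∂h/∂y = +0.006274 (det = 14600).
|∇h| = √(-0.007959² + 0.006274²) = 0.01013

0.010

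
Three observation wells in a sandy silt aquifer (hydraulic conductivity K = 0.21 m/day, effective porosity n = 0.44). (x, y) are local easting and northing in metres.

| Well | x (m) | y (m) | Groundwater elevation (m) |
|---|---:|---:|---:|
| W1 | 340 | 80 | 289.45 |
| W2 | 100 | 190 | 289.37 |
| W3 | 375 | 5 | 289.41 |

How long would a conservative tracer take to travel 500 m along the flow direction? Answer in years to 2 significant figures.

2500 years

Three-point gradient (reference W1): Δ to W2 = (-240, 110, -0.08), Δ to W3 = (35, -75, -0.04).
∂h/∂x = +0.0007350, ∂h/∂y = +0.0008763 (det = 14150).
|∇h| = √(0.0007350² + 0.0008763²) = 0.001144
Seepage velocity v = K·i/n = 0.21 × 0.001144 / 0.44 = 0.000546 m/day.
t = 500 / 0.000546 = 9.158e+05 days = 2.51e+03 years.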